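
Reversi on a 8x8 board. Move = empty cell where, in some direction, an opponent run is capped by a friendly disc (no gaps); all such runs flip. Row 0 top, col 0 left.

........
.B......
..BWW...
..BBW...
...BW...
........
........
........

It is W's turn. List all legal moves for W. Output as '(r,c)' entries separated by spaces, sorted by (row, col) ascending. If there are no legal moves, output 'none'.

(0,0): flips 3 -> legal
(0,1): no bracket -> illegal
(0,2): no bracket -> illegal
(1,0): no bracket -> illegal
(1,2): no bracket -> illegal
(1,3): no bracket -> illegal
(2,0): no bracket -> illegal
(2,1): flips 1 -> legal
(3,1): flips 2 -> legal
(4,1): flips 1 -> legal
(4,2): flips 2 -> legal
(5,2): flips 1 -> legal
(5,3): flips 2 -> legal
(5,4): no bracket -> illegal

Answer: (0,0) (2,1) (3,1) (4,1) (4,2) (5,2) (5,3)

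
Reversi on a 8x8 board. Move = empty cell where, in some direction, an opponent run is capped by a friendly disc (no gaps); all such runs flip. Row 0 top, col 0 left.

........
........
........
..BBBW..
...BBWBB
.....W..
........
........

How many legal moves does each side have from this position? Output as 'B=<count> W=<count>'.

-- B to move --
(2,4): flips 1 -> legal
(2,5): no bracket -> illegal
(2,6): flips 1 -> legal
(3,6): flips 1 -> legal
(5,4): no bracket -> illegal
(5,6): flips 1 -> legal
(6,4): flips 1 -> legal
(6,5): no bracket -> illegal
(6,6): flips 1 -> legal
B mobility = 6
-- W to move --
(2,1): no bracket -> illegal
(2,2): flips 2 -> legal
(2,3): flips 1 -> legal
(2,4): no bracket -> illegal
(2,5): no bracket -> illegal
(3,1): flips 3 -> legal
(3,6): no bracket -> illegal
(3,7): flips 1 -> legal
(4,1): no bracket -> illegal
(4,2): flips 2 -> legal
(5,2): no bracket -> illegal
(5,3): flips 1 -> legal
(5,4): no bracket -> illegal
(5,6): no bracket -> illegal
(5,7): flips 1 -> legal
W mobility = 7

Answer: B=6 W=7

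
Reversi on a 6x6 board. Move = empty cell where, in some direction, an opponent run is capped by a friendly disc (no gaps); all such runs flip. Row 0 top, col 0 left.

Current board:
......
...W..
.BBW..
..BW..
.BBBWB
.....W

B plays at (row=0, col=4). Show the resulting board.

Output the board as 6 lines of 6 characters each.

Answer: ....B.
...B..
.BBW..
..BW..
.BBBWB
.....W

Derivation:
Place B at (0,4); scan 8 dirs for brackets.
Dir NW: edge -> no flip
Dir N: edge -> no flip
Dir NE: edge -> no flip
Dir W: first cell '.' (not opp) -> no flip
Dir E: first cell '.' (not opp) -> no flip
Dir SW: opp run (1,3) capped by B -> flip
Dir S: first cell '.' (not opp) -> no flip
Dir SE: first cell '.' (not opp) -> no flip
All flips: (1,3)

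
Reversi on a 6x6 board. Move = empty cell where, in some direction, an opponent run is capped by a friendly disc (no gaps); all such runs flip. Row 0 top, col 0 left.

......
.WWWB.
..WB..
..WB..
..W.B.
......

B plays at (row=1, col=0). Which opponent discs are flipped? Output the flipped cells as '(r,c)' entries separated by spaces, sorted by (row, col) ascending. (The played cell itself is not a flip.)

Answer: (1,1) (1,2) (1,3)

Derivation:
Dir NW: edge -> no flip
Dir N: first cell '.' (not opp) -> no flip
Dir NE: first cell '.' (not opp) -> no flip
Dir W: edge -> no flip
Dir E: opp run (1,1) (1,2) (1,3) capped by B -> flip
Dir SW: edge -> no flip
Dir S: first cell '.' (not opp) -> no flip
Dir SE: first cell '.' (not opp) -> no flip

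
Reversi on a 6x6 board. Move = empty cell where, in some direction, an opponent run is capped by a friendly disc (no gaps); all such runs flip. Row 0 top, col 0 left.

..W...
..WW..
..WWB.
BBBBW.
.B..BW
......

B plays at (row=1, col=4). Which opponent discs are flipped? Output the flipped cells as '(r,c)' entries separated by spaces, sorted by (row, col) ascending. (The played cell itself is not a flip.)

Dir NW: first cell '.' (not opp) -> no flip
Dir N: first cell '.' (not opp) -> no flip
Dir NE: first cell '.' (not opp) -> no flip
Dir W: opp run (1,3) (1,2), next='.' -> no flip
Dir E: first cell '.' (not opp) -> no flip
Dir SW: opp run (2,3) capped by B -> flip
Dir S: first cell 'B' (not opp) -> no flip
Dir SE: first cell '.' (not opp) -> no flip

Answer: (2,3)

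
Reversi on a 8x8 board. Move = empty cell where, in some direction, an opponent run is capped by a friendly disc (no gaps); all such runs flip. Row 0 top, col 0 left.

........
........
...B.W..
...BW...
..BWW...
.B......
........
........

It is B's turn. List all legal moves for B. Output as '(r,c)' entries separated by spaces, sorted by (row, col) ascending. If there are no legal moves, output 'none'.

(1,4): no bracket -> illegal
(1,5): no bracket -> illegal
(1,6): no bracket -> illegal
(2,4): no bracket -> illegal
(2,6): no bracket -> illegal
(3,2): no bracket -> illegal
(3,5): flips 1 -> legal
(3,6): no bracket -> illegal
(4,5): flips 3 -> legal
(5,2): no bracket -> illegal
(5,3): flips 1 -> legal
(5,4): no bracket -> illegal
(5,5): flips 1 -> legal

Answer: (3,5) (4,5) (5,3) (5,5)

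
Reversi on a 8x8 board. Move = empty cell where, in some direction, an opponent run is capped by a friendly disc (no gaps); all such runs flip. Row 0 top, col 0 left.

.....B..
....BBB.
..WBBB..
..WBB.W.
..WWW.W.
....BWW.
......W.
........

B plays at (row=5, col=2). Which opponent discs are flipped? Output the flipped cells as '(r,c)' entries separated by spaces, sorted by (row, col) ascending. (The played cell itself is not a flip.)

Dir NW: first cell '.' (not opp) -> no flip
Dir N: opp run (4,2) (3,2) (2,2), next='.' -> no flip
Dir NE: opp run (4,3) capped by B -> flip
Dir W: first cell '.' (not opp) -> no flip
Dir E: first cell '.' (not opp) -> no flip
Dir SW: first cell '.' (not opp) -> no flip
Dir S: first cell '.' (not opp) -> no flip
Dir SE: first cell '.' (not opp) -> no flip

Answer: (4,3)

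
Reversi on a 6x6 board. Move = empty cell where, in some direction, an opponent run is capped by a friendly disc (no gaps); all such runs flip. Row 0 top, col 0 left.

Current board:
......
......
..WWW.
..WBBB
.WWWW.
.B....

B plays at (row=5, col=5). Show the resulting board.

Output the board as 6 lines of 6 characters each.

Answer: ......
......
..WWW.
..WBBB
.WWWB.
.B...B

Derivation:
Place B at (5,5); scan 8 dirs for brackets.
Dir NW: opp run (4,4) capped by B -> flip
Dir N: first cell '.' (not opp) -> no flip
Dir NE: edge -> no flip
Dir W: first cell '.' (not opp) -> no flip
Dir E: edge -> no flip
Dir SW: edge -> no flip
Dir S: edge -> no flip
Dir SE: edge -> no flip
All flips: (4,4)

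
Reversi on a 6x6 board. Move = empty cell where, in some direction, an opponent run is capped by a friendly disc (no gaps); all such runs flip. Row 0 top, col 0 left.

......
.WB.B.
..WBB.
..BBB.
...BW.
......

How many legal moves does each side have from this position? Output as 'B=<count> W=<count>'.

Answer: B=6 W=5

Derivation:
-- B to move --
(0,0): flips 2 -> legal
(0,1): no bracket -> illegal
(0,2): no bracket -> illegal
(1,0): flips 1 -> legal
(1,3): no bracket -> illegal
(2,0): no bracket -> illegal
(2,1): flips 1 -> legal
(3,1): no bracket -> illegal
(3,5): no bracket -> illegal
(4,5): flips 1 -> legal
(5,3): no bracket -> illegal
(5,4): flips 1 -> legal
(5,5): flips 1 -> legal
B mobility = 6
-- W to move --
(0,1): no bracket -> illegal
(0,2): flips 1 -> legal
(0,3): no bracket -> illegal
(0,4): flips 3 -> legal
(0,5): no bracket -> illegal
(1,3): flips 1 -> legal
(1,5): no bracket -> illegal
(2,1): no bracket -> illegal
(2,5): flips 2 -> legal
(3,1): no bracket -> illegal
(3,5): no bracket -> illegal
(4,1): no bracket -> illegal
(4,2): flips 2 -> legal
(4,5): no bracket -> illegal
(5,2): no bracket -> illegal
(5,3): no bracket -> illegal
(5,4): no bracket -> illegal
W mobility = 5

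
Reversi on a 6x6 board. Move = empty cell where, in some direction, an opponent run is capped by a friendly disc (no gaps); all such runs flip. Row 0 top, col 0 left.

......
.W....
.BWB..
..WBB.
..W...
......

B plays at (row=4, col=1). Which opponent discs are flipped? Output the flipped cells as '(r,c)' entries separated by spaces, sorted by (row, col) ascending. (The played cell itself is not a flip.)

Dir NW: first cell '.' (not opp) -> no flip
Dir N: first cell '.' (not opp) -> no flip
Dir NE: opp run (3,2) capped by B -> flip
Dir W: first cell '.' (not opp) -> no flip
Dir E: opp run (4,2), next='.' -> no flip
Dir SW: first cell '.' (not opp) -> no flip
Dir S: first cell '.' (not opp) -> no flip
Dir SE: first cell '.' (not opp) -> no flip

Answer: (3,2)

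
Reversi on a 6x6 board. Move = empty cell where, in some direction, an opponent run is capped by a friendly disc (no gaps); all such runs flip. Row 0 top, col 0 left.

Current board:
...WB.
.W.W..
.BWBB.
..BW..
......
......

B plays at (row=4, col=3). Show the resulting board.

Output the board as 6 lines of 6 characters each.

Place B at (4,3); scan 8 dirs for brackets.
Dir NW: first cell 'B' (not opp) -> no flip
Dir N: opp run (3,3) capped by B -> flip
Dir NE: first cell '.' (not opp) -> no flip
Dir W: first cell '.' (not opp) -> no flip
Dir E: first cell '.' (not opp) -> no flip
Dir SW: first cell '.' (not opp) -> no flip
Dir S: first cell '.' (not opp) -> no flip
Dir SE: first cell '.' (not opp) -> no flip
All flips: (3,3)

Answer: ...WB.
.W.W..
.BWBB.
..BB..
...B..
......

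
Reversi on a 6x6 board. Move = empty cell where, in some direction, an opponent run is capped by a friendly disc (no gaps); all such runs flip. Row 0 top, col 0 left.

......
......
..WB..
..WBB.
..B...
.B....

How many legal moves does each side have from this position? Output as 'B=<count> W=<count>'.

Answer: B=5 W=5

Derivation:
-- B to move --
(1,1): flips 1 -> legal
(1,2): flips 2 -> legal
(1,3): no bracket -> illegal
(2,1): flips 1 -> legal
(3,1): flips 1 -> legal
(4,1): flips 1 -> legal
(4,3): no bracket -> illegal
B mobility = 5
-- W to move --
(1,2): no bracket -> illegal
(1,3): no bracket -> illegal
(1,4): flips 1 -> legal
(2,4): flips 1 -> legal
(2,5): no bracket -> illegal
(3,1): no bracket -> illegal
(3,5): flips 2 -> legal
(4,0): no bracket -> illegal
(4,1): no bracket -> illegal
(4,3): no bracket -> illegal
(4,4): flips 1 -> legal
(4,5): no bracket -> illegal
(5,0): no bracket -> illegal
(5,2): flips 1 -> legal
(5,3): no bracket -> illegal
W mobility = 5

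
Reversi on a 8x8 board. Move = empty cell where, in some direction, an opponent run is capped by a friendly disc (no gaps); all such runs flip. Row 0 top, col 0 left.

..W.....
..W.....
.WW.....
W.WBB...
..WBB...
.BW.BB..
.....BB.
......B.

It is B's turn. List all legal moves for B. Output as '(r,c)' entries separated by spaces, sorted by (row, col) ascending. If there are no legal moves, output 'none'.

Answer: (1,0) (1,1) (3,1) (4,1) (5,3) (6,1)

Derivation:
(0,1): no bracket -> illegal
(0,3): no bracket -> illegal
(1,0): flips 2 -> legal
(1,1): flips 1 -> legal
(1,3): no bracket -> illegal
(2,0): no bracket -> illegal
(2,3): no bracket -> illegal
(3,1): flips 1 -> legal
(4,0): no bracket -> illegal
(4,1): flips 1 -> legal
(5,3): flips 1 -> legal
(6,1): flips 1 -> legal
(6,2): no bracket -> illegal
(6,3): no bracket -> illegal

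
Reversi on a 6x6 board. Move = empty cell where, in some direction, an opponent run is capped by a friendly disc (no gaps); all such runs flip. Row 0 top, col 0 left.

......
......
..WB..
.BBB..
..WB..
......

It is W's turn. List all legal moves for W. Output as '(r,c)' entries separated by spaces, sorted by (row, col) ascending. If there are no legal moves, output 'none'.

Answer: (2,0) (2,4) (4,0) (4,4)

Derivation:
(1,2): no bracket -> illegal
(1,3): no bracket -> illegal
(1,4): no bracket -> illegal
(2,0): flips 1 -> legal
(2,1): no bracket -> illegal
(2,4): flips 2 -> legal
(3,0): no bracket -> illegal
(3,4): no bracket -> illegal
(4,0): flips 1 -> legal
(4,1): no bracket -> illegal
(4,4): flips 2 -> legal
(5,2): no bracket -> illegal
(5,3): no bracket -> illegal
(5,4): no bracket -> illegal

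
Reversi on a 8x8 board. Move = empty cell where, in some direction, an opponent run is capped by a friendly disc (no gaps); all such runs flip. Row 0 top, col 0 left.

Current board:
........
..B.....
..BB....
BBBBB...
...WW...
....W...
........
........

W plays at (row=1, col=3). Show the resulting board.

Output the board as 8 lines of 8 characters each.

Place W at (1,3); scan 8 dirs for brackets.
Dir NW: first cell '.' (not opp) -> no flip
Dir N: first cell '.' (not opp) -> no flip
Dir NE: first cell '.' (not opp) -> no flip
Dir W: opp run (1,2), next='.' -> no flip
Dir E: first cell '.' (not opp) -> no flip
Dir SW: opp run (2,2) (3,1), next='.' -> no flip
Dir S: opp run (2,3) (3,3) capped by W -> flip
Dir SE: first cell '.' (not opp) -> no flip
All flips: (2,3) (3,3)

Answer: ........
..BW....
..BW....
BBBWB...
...WW...
....W...
........
........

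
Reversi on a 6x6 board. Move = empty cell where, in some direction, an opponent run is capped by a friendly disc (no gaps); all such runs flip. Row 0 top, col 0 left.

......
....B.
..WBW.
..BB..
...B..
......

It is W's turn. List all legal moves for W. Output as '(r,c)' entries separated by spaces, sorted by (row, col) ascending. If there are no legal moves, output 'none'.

Answer: (0,4) (4,2) (4,4)

Derivation:
(0,3): no bracket -> illegal
(0,4): flips 1 -> legal
(0,5): no bracket -> illegal
(1,2): no bracket -> illegal
(1,3): no bracket -> illegal
(1,5): no bracket -> illegal
(2,1): no bracket -> illegal
(2,5): no bracket -> illegal
(3,1): no bracket -> illegal
(3,4): no bracket -> illegal
(4,1): no bracket -> illegal
(4,2): flips 2 -> legal
(4,4): flips 1 -> legal
(5,2): no bracket -> illegal
(5,3): no bracket -> illegal
(5,4): no bracket -> illegal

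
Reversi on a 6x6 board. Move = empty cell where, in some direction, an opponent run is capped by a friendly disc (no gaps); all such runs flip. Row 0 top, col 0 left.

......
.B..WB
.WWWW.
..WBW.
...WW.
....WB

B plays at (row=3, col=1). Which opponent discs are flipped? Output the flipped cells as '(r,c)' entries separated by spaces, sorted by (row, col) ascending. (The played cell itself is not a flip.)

Answer: (2,1) (3,2)

Derivation:
Dir NW: first cell '.' (not opp) -> no flip
Dir N: opp run (2,1) capped by B -> flip
Dir NE: opp run (2,2), next='.' -> no flip
Dir W: first cell '.' (not opp) -> no flip
Dir E: opp run (3,2) capped by B -> flip
Dir SW: first cell '.' (not opp) -> no flip
Dir S: first cell '.' (not opp) -> no flip
Dir SE: first cell '.' (not opp) -> no flip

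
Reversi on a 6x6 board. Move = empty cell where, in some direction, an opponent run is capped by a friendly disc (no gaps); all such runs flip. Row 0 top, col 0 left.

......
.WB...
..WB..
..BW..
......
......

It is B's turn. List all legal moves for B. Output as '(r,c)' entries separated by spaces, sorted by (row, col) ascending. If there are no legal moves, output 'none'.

Answer: (1,0) (2,1) (3,4) (4,3)

Derivation:
(0,0): no bracket -> illegal
(0,1): no bracket -> illegal
(0,2): no bracket -> illegal
(1,0): flips 1 -> legal
(1,3): no bracket -> illegal
(2,0): no bracket -> illegal
(2,1): flips 1 -> legal
(2,4): no bracket -> illegal
(3,1): no bracket -> illegal
(3,4): flips 1 -> legal
(4,2): no bracket -> illegal
(4,3): flips 1 -> legal
(4,4): no bracket -> illegal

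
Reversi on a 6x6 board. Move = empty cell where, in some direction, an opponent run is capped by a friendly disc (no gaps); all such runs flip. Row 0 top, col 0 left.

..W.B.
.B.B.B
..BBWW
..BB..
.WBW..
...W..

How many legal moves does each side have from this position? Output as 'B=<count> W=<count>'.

-- B to move --
(0,1): no bracket -> illegal
(0,3): no bracket -> illegal
(1,2): no bracket -> illegal
(1,4): no bracket -> illegal
(3,0): no bracket -> illegal
(3,1): no bracket -> illegal
(3,4): no bracket -> illegal
(3,5): flips 2 -> legal
(4,0): flips 1 -> legal
(4,4): flips 1 -> legal
(5,0): flips 1 -> legal
(5,1): no bracket -> illegal
(5,2): no bracket -> illegal
(5,4): flips 1 -> legal
B mobility = 5
-- W to move --
(0,0): no bracket -> illegal
(0,1): no bracket -> illegal
(0,3): flips 3 -> legal
(0,5): flips 1 -> legal
(1,0): no bracket -> illegal
(1,2): no bracket -> illegal
(1,4): flips 2 -> legal
(2,0): flips 1 -> legal
(2,1): flips 3 -> legal
(3,1): flips 1 -> legal
(3,4): no bracket -> illegal
(4,4): no bracket -> illegal
(5,1): flips 2 -> legal
(5,2): no bracket -> illegal
W mobility = 7

Answer: B=5 W=7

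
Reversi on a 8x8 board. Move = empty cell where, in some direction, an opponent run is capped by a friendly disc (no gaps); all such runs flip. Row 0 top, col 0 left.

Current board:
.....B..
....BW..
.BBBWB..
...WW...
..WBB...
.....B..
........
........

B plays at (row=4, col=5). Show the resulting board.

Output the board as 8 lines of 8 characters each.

Place B at (4,5); scan 8 dirs for brackets.
Dir NW: opp run (3,4) capped by B -> flip
Dir N: first cell '.' (not opp) -> no flip
Dir NE: first cell '.' (not opp) -> no flip
Dir W: first cell 'B' (not opp) -> no flip
Dir E: first cell '.' (not opp) -> no flip
Dir SW: first cell '.' (not opp) -> no flip
Dir S: first cell 'B' (not opp) -> no flip
Dir SE: first cell '.' (not opp) -> no flip
All flips: (3,4)

Answer: .....B..
....BW..
.BBBWB..
...WB...
..WBBB..
.....B..
........
........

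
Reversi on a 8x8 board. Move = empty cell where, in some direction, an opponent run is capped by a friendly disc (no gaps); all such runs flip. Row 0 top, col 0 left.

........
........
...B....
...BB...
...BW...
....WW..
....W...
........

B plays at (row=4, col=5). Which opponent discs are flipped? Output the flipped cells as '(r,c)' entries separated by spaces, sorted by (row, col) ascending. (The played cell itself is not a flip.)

Answer: (4,4)

Derivation:
Dir NW: first cell 'B' (not opp) -> no flip
Dir N: first cell '.' (not opp) -> no flip
Dir NE: first cell '.' (not opp) -> no flip
Dir W: opp run (4,4) capped by B -> flip
Dir E: first cell '.' (not opp) -> no flip
Dir SW: opp run (5,4), next='.' -> no flip
Dir S: opp run (5,5), next='.' -> no flip
Dir SE: first cell '.' (not opp) -> no flip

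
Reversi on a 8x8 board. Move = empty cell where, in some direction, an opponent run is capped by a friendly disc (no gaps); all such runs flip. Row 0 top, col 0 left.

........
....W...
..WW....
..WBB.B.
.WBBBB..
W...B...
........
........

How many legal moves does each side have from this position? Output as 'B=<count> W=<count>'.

-- B to move --
(0,3): no bracket -> illegal
(0,4): no bracket -> illegal
(0,5): no bracket -> illegal
(1,1): flips 1 -> legal
(1,2): flips 3 -> legal
(1,3): flips 1 -> legal
(1,5): no bracket -> illegal
(2,1): flips 1 -> legal
(2,4): no bracket -> illegal
(2,5): no bracket -> illegal
(3,0): no bracket -> illegal
(3,1): flips 1 -> legal
(4,0): flips 1 -> legal
(5,1): no bracket -> illegal
(5,2): no bracket -> illegal
(6,0): no bracket -> illegal
(6,1): no bracket -> illegal
B mobility = 6
-- W to move --
(2,4): no bracket -> illegal
(2,5): no bracket -> illegal
(2,6): no bracket -> illegal
(2,7): no bracket -> illegal
(3,1): no bracket -> illegal
(3,5): flips 2 -> legal
(3,7): no bracket -> illegal
(4,6): flips 4 -> legal
(4,7): no bracket -> illegal
(5,1): no bracket -> illegal
(5,2): flips 1 -> legal
(5,3): flips 2 -> legal
(5,5): flips 2 -> legal
(5,6): flips 2 -> legal
(6,3): no bracket -> illegal
(6,4): no bracket -> illegal
(6,5): flips 2 -> legal
W mobility = 7

Answer: B=6 W=7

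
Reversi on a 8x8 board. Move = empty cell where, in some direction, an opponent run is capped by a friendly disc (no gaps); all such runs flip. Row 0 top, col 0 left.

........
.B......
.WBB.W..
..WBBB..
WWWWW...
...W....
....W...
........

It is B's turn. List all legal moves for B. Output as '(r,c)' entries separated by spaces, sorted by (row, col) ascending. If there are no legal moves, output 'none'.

Answer: (1,5) (1,6) (2,0) (3,1) (5,0) (5,1) (5,2) (5,4) (5,5) (6,2) (6,3)

Derivation:
(1,0): no bracket -> illegal
(1,2): no bracket -> illegal
(1,4): no bracket -> illegal
(1,5): flips 1 -> legal
(1,6): flips 1 -> legal
(2,0): flips 1 -> legal
(2,4): no bracket -> illegal
(2,6): no bracket -> illegal
(3,0): no bracket -> illegal
(3,1): flips 2 -> legal
(3,6): no bracket -> illegal
(4,5): no bracket -> illegal
(5,0): flips 2 -> legal
(5,1): flips 1 -> legal
(5,2): flips 3 -> legal
(5,4): flips 1 -> legal
(5,5): flips 1 -> legal
(6,2): flips 2 -> legal
(6,3): flips 2 -> legal
(6,5): no bracket -> illegal
(7,3): no bracket -> illegal
(7,4): no bracket -> illegal
(7,5): no bracket -> illegal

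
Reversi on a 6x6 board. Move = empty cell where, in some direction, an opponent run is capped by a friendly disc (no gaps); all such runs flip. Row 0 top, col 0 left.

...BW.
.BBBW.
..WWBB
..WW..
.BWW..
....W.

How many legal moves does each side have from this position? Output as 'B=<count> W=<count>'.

Answer: B=9 W=8

Derivation:
-- B to move --
(0,5): flips 4 -> legal
(1,5): flips 1 -> legal
(2,1): flips 2 -> legal
(3,1): flips 1 -> legal
(3,4): flips 1 -> legal
(4,4): flips 4 -> legal
(4,5): no bracket -> illegal
(5,1): flips 2 -> legal
(5,2): flips 3 -> legal
(5,3): flips 3 -> legal
(5,5): no bracket -> illegal
B mobility = 9
-- W to move --
(0,0): flips 1 -> legal
(0,1): flips 1 -> legal
(0,2): flips 2 -> legal
(1,0): flips 3 -> legal
(1,5): flips 1 -> legal
(2,0): no bracket -> illegal
(2,1): no bracket -> illegal
(3,0): no bracket -> illegal
(3,1): no bracket -> illegal
(3,4): flips 1 -> legal
(3,5): no bracket -> illegal
(4,0): flips 1 -> legal
(5,0): flips 1 -> legal
(5,1): no bracket -> illegal
(5,2): no bracket -> illegal
W mobility = 8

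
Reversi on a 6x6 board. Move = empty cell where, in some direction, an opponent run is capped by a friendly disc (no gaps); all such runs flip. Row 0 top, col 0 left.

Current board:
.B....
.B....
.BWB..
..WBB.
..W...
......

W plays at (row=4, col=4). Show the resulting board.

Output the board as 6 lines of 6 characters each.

Place W at (4,4); scan 8 dirs for brackets.
Dir NW: opp run (3,3) capped by W -> flip
Dir N: opp run (3,4), next='.' -> no flip
Dir NE: first cell '.' (not opp) -> no flip
Dir W: first cell '.' (not opp) -> no flip
Dir E: first cell '.' (not opp) -> no flip
Dir SW: first cell '.' (not opp) -> no flip
Dir S: first cell '.' (not opp) -> no flip
Dir SE: first cell '.' (not opp) -> no flip
All flips: (3,3)

Answer: .B....
.B....
.BWB..
..WWB.
..W.W.
......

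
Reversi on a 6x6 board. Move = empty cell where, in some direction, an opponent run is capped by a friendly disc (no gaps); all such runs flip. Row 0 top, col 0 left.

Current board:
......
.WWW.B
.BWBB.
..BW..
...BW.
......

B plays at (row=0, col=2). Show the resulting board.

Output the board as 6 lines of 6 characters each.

Answer: ..B...
.WBB.B
.BBBB.
..BW..
...BW.
......

Derivation:
Place B at (0,2); scan 8 dirs for brackets.
Dir NW: edge -> no flip
Dir N: edge -> no flip
Dir NE: edge -> no flip
Dir W: first cell '.' (not opp) -> no flip
Dir E: first cell '.' (not opp) -> no flip
Dir SW: opp run (1,1), next='.' -> no flip
Dir S: opp run (1,2) (2,2) capped by B -> flip
Dir SE: opp run (1,3) capped by B -> flip
All flips: (1,2) (1,3) (2,2)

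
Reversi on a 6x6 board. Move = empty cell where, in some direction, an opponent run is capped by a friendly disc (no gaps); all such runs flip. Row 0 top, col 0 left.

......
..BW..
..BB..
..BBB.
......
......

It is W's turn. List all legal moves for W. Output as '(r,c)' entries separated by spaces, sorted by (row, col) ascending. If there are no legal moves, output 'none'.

(0,1): no bracket -> illegal
(0,2): no bracket -> illegal
(0,3): no bracket -> illegal
(1,1): flips 1 -> legal
(1,4): no bracket -> illegal
(2,1): no bracket -> illegal
(2,4): no bracket -> illegal
(2,5): no bracket -> illegal
(3,1): flips 1 -> legal
(3,5): no bracket -> illegal
(4,1): no bracket -> illegal
(4,2): no bracket -> illegal
(4,3): flips 2 -> legal
(4,4): no bracket -> illegal
(4,5): no bracket -> illegal

Answer: (1,1) (3,1) (4,3)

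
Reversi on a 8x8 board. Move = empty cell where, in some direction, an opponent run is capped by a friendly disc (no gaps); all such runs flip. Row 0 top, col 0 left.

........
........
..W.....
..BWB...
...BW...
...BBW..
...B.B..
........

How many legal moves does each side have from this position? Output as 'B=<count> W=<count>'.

Answer: B=5 W=9

Derivation:
-- B to move --
(1,1): no bracket -> illegal
(1,2): flips 1 -> legal
(1,3): no bracket -> illegal
(2,1): no bracket -> illegal
(2,3): flips 1 -> legal
(2,4): no bracket -> illegal
(3,1): no bracket -> illegal
(3,5): flips 1 -> legal
(4,2): no bracket -> illegal
(4,5): flips 2 -> legal
(4,6): no bracket -> illegal
(5,6): flips 1 -> legal
(6,4): no bracket -> illegal
(6,6): no bracket -> illegal
B mobility = 5
-- W to move --
(2,1): no bracket -> illegal
(2,3): no bracket -> illegal
(2,4): flips 1 -> legal
(2,5): no bracket -> illegal
(3,1): flips 1 -> legal
(3,5): flips 1 -> legal
(4,1): no bracket -> illegal
(4,2): flips 2 -> legal
(4,5): no bracket -> illegal
(5,2): flips 2 -> legal
(5,6): no bracket -> illegal
(6,2): flips 1 -> legal
(6,4): flips 1 -> legal
(6,6): no bracket -> illegal
(7,2): no bracket -> illegal
(7,3): flips 3 -> legal
(7,4): no bracket -> illegal
(7,5): flips 1 -> legal
(7,6): no bracket -> illegal
W mobility = 9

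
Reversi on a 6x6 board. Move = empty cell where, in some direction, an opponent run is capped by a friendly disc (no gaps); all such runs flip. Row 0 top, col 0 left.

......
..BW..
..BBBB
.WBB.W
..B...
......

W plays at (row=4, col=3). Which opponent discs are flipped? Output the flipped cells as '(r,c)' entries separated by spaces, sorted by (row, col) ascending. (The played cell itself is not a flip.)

Answer: (2,3) (3,3)

Derivation:
Dir NW: opp run (3,2), next='.' -> no flip
Dir N: opp run (3,3) (2,3) capped by W -> flip
Dir NE: first cell '.' (not opp) -> no flip
Dir W: opp run (4,2), next='.' -> no flip
Dir E: first cell '.' (not opp) -> no flip
Dir SW: first cell '.' (not opp) -> no flip
Dir S: first cell '.' (not opp) -> no flip
Dir SE: first cell '.' (not opp) -> no flip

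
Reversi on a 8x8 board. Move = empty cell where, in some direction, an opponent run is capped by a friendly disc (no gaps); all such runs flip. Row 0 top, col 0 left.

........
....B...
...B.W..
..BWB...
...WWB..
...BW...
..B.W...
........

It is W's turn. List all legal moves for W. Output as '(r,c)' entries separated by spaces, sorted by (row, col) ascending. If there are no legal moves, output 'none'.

(0,3): flips 1 -> legal
(0,4): no bracket -> illegal
(0,5): no bracket -> illegal
(1,2): no bracket -> illegal
(1,3): flips 1 -> legal
(1,5): no bracket -> illegal
(2,1): flips 1 -> legal
(2,2): no bracket -> illegal
(2,4): flips 1 -> legal
(3,1): flips 1 -> legal
(3,5): flips 1 -> legal
(3,6): flips 1 -> legal
(4,1): no bracket -> illegal
(4,2): flips 1 -> legal
(4,6): flips 1 -> legal
(5,1): no bracket -> illegal
(5,2): flips 1 -> legal
(5,5): no bracket -> illegal
(5,6): no bracket -> illegal
(6,1): no bracket -> illegal
(6,3): flips 1 -> legal
(7,1): flips 2 -> legal
(7,2): no bracket -> illegal
(7,3): no bracket -> illegal

Answer: (0,3) (1,3) (2,1) (2,4) (3,1) (3,5) (3,6) (4,2) (4,6) (5,2) (6,3) (7,1)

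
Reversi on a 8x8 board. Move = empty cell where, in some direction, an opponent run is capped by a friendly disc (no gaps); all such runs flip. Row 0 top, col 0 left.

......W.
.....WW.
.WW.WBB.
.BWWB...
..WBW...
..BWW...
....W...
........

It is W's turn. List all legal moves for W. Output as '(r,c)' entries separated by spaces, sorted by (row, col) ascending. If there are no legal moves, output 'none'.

(1,4): no bracket -> illegal
(1,7): no bracket -> illegal
(2,0): flips 1 -> legal
(2,3): no bracket -> illegal
(2,7): flips 2 -> legal
(3,0): flips 1 -> legal
(3,5): flips 2 -> legal
(3,6): flips 1 -> legal
(3,7): flips 1 -> legal
(4,0): flips 1 -> legal
(4,1): flips 1 -> legal
(4,5): no bracket -> illegal
(5,1): flips 1 -> legal
(6,1): flips 4 -> legal
(6,2): flips 1 -> legal
(6,3): no bracket -> illegal

Answer: (2,0) (2,7) (3,0) (3,5) (3,6) (3,7) (4,0) (4,1) (5,1) (6,1) (6,2)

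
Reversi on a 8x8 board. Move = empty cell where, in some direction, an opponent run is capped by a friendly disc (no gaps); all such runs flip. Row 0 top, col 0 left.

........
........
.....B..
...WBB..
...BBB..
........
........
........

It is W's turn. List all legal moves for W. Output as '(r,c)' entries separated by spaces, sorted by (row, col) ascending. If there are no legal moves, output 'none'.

Answer: (3,6) (5,3) (5,5)

Derivation:
(1,4): no bracket -> illegal
(1,5): no bracket -> illegal
(1,6): no bracket -> illegal
(2,3): no bracket -> illegal
(2,4): no bracket -> illegal
(2,6): no bracket -> illegal
(3,2): no bracket -> illegal
(3,6): flips 2 -> legal
(4,2): no bracket -> illegal
(4,6): no bracket -> illegal
(5,2): no bracket -> illegal
(5,3): flips 1 -> legal
(5,4): no bracket -> illegal
(5,5): flips 1 -> legal
(5,6): no bracket -> illegal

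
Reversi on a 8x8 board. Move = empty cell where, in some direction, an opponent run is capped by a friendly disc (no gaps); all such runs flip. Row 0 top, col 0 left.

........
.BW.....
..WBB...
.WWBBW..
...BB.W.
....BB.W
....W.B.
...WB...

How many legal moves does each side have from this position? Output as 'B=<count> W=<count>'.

-- B to move --
(0,1): flips 1 -> legal
(0,2): no bracket -> illegal
(0,3): no bracket -> illegal
(1,3): flips 1 -> legal
(2,0): no bracket -> illegal
(2,1): flips 2 -> legal
(2,5): no bracket -> illegal
(2,6): flips 1 -> legal
(3,0): flips 2 -> legal
(3,6): flips 1 -> legal
(3,7): flips 1 -> legal
(4,0): no bracket -> illegal
(4,1): flips 1 -> legal
(4,2): no bracket -> illegal
(4,5): no bracket -> illegal
(4,7): no bracket -> illegal
(5,3): no bracket -> illegal
(5,6): no bracket -> illegal
(6,2): no bracket -> illegal
(6,3): no bracket -> illegal
(6,5): no bracket -> illegal
(6,7): no bracket -> illegal
(7,2): flips 1 -> legal
(7,5): no bracket -> illegal
B mobility = 9
-- W to move --
(0,0): flips 1 -> legal
(0,1): no bracket -> illegal
(0,2): no bracket -> illegal
(1,0): flips 1 -> legal
(1,3): flips 1 -> legal
(1,4): flips 5 -> legal
(1,5): no bracket -> illegal
(2,0): no bracket -> illegal
(2,1): no bracket -> illegal
(2,5): flips 2 -> legal
(4,2): no bracket -> illegal
(4,5): flips 2 -> legal
(5,2): no bracket -> illegal
(5,3): flips 1 -> legal
(5,6): no bracket -> illegal
(6,3): no bracket -> illegal
(6,5): flips 2 -> legal
(6,7): no bracket -> illegal
(7,5): flips 2 -> legal
(7,6): no bracket -> illegal
(7,7): flips 4 -> legal
W mobility = 10

Answer: B=9 W=10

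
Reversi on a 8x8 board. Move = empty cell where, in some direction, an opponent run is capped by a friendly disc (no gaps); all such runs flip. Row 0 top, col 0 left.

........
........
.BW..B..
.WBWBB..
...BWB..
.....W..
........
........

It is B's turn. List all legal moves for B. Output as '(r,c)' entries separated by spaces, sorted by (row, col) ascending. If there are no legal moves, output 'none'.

(1,1): no bracket -> illegal
(1,2): flips 1 -> legal
(1,3): no bracket -> illegal
(2,0): no bracket -> illegal
(2,3): flips 2 -> legal
(2,4): no bracket -> illegal
(3,0): flips 1 -> legal
(4,0): no bracket -> illegal
(4,1): flips 1 -> legal
(4,2): no bracket -> illegal
(4,6): no bracket -> illegal
(5,3): flips 1 -> legal
(5,4): flips 1 -> legal
(5,6): no bracket -> illegal
(6,4): no bracket -> illegal
(6,5): flips 1 -> legal
(6,6): no bracket -> illegal

Answer: (1,2) (2,3) (3,0) (4,1) (5,3) (5,4) (6,5)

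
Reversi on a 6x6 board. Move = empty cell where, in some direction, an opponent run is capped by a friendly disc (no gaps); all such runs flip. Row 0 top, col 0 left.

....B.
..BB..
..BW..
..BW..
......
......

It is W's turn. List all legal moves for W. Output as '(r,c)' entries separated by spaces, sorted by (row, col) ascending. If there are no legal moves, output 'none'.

Answer: (0,1) (0,3) (1,1) (2,1) (3,1) (4,1)

Derivation:
(0,1): flips 1 -> legal
(0,2): no bracket -> illegal
(0,3): flips 1 -> legal
(0,5): no bracket -> illegal
(1,1): flips 1 -> legal
(1,4): no bracket -> illegal
(1,5): no bracket -> illegal
(2,1): flips 1 -> legal
(2,4): no bracket -> illegal
(3,1): flips 1 -> legal
(4,1): flips 1 -> legal
(4,2): no bracket -> illegal
(4,3): no bracket -> illegal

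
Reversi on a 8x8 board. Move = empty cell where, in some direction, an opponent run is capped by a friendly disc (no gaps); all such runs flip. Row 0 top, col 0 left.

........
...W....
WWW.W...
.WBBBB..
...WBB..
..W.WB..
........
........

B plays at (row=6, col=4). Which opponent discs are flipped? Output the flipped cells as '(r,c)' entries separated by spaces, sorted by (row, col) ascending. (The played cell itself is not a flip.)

Answer: (5,4)

Derivation:
Dir NW: first cell '.' (not opp) -> no flip
Dir N: opp run (5,4) capped by B -> flip
Dir NE: first cell 'B' (not opp) -> no flip
Dir W: first cell '.' (not opp) -> no flip
Dir E: first cell '.' (not opp) -> no flip
Dir SW: first cell '.' (not opp) -> no flip
Dir S: first cell '.' (not opp) -> no flip
Dir SE: first cell '.' (not opp) -> no flip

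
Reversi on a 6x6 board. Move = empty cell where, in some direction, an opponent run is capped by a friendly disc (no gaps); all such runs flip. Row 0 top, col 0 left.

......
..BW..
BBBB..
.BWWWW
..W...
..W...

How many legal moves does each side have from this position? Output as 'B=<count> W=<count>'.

Answer: B=8 W=7

Derivation:
-- B to move --
(0,2): no bracket -> illegal
(0,3): flips 1 -> legal
(0,4): flips 1 -> legal
(1,4): flips 1 -> legal
(2,4): no bracket -> illegal
(2,5): no bracket -> illegal
(4,1): flips 1 -> legal
(4,3): flips 2 -> legal
(4,4): flips 1 -> legal
(4,5): flips 1 -> legal
(5,1): no bracket -> illegal
(5,3): flips 1 -> legal
B mobility = 8
-- W to move --
(0,1): flips 2 -> legal
(0,2): flips 2 -> legal
(0,3): no bracket -> illegal
(1,0): flips 1 -> legal
(1,1): flips 2 -> legal
(1,4): flips 1 -> legal
(2,4): no bracket -> illegal
(3,0): flips 1 -> legal
(4,0): flips 2 -> legal
(4,1): no bracket -> illegal
W mobility = 7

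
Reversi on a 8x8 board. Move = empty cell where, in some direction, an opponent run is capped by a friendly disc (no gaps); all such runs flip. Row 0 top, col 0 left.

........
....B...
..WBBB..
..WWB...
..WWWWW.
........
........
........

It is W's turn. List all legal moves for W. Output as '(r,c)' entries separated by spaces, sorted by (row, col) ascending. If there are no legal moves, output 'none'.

Answer: (0,4) (0,5) (1,2) (1,3) (1,5) (1,6) (2,6) (3,5)

Derivation:
(0,3): no bracket -> illegal
(0,4): flips 3 -> legal
(0,5): flips 2 -> legal
(1,2): flips 2 -> legal
(1,3): flips 1 -> legal
(1,5): flips 1 -> legal
(1,6): flips 2 -> legal
(2,6): flips 3 -> legal
(3,5): flips 1 -> legal
(3,6): no bracket -> illegal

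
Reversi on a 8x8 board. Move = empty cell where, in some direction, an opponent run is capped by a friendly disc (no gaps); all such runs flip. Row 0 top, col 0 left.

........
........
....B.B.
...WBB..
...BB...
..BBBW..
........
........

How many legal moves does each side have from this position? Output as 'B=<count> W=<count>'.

Answer: B=6 W=4

Derivation:
-- B to move --
(2,2): flips 1 -> legal
(2,3): flips 1 -> legal
(3,2): flips 1 -> legal
(4,2): flips 1 -> legal
(4,5): no bracket -> illegal
(4,6): no bracket -> illegal
(5,6): flips 1 -> legal
(6,4): no bracket -> illegal
(6,5): no bracket -> illegal
(6,6): flips 1 -> legal
B mobility = 6
-- W to move --
(1,3): no bracket -> illegal
(1,4): no bracket -> illegal
(1,5): flips 1 -> legal
(1,6): no bracket -> illegal
(1,7): no bracket -> illegal
(2,3): no bracket -> illegal
(2,5): no bracket -> illegal
(2,7): no bracket -> illegal
(3,2): no bracket -> illegal
(3,6): flips 2 -> legal
(3,7): no bracket -> illegal
(4,1): no bracket -> illegal
(4,2): no bracket -> illegal
(4,5): no bracket -> illegal
(4,6): no bracket -> illegal
(5,1): flips 3 -> legal
(6,1): no bracket -> illegal
(6,2): no bracket -> illegal
(6,3): flips 2 -> legal
(6,4): no bracket -> illegal
(6,5): no bracket -> illegal
W mobility = 4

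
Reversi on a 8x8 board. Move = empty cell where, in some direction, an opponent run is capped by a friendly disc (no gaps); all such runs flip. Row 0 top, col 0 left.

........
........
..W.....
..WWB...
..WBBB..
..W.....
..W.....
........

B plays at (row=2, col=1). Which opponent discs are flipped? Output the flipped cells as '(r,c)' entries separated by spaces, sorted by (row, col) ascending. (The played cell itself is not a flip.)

Answer: (3,2)

Derivation:
Dir NW: first cell '.' (not opp) -> no flip
Dir N: first cell '.' (not opp) -> no flip
Dir NE: first cell '.' (not opp) -> no flip
Dir W: first cell '.' (not opp) -> no flip
Dir E: opp run (2,2), next='.' -> no flip
Dir SW: first cell '.' (not opp) -> no flip
Dir S: first cell '.' (not opp) -> no flip
Dir SE: opp run (3,2) capped by B -> flip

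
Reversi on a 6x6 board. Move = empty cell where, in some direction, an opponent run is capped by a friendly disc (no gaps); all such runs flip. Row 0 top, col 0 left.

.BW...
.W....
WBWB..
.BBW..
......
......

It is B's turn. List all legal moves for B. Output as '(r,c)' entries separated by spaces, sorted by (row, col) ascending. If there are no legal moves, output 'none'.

(0,0): no bracket -> illegal
(0,3): flips 1 -> legal
(1,0): no bracket -> illegal
(1,2): flips 1 -> legal
(1,3): flips 1 -> legal
(2,4): no bracket -> illegal
(3,0): no bracket -> illegal
(3,4): flips 1 -> legal
(4,2): no bracket -> illegal
(4,3): flips 1 -> legal
(4,4): no bracket -> illegal

Answer: (0,3) (1,2) (1,3) (3,4) (4,3)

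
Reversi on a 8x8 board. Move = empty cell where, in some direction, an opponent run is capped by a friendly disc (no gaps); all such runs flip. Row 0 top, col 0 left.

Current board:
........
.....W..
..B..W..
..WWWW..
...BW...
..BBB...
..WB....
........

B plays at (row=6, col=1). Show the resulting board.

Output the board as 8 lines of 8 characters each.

Answer: ........
.....W..
..B..W..
..WWWW..
...BW...
..BBB...
.BBB....
........

Derivation:
Place B at (6,1); scan 8 dirs for brackets.
Dir NW: first cell '.' (not opp) -> no flip
Dir N: first cell '.' (not opp) -> no flip
Dir NE: first cell 'B' (not opp) -> no flip
Dir W: first cell '.' (not opp) -> no flip
Dir E: opp run (6,2) capped by B -> flip
Dir SW: first cell '.' (not opp) -> no flip
Dir S: first cell '.' (not opp) -> no flip
Dir SE: first cell '.' (not opp) -> no flip
All flips: (6,2)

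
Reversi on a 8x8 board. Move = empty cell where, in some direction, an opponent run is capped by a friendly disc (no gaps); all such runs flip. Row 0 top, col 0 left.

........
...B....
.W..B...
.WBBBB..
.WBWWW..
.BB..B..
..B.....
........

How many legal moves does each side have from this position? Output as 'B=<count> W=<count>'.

Answer: B=10 W=11

Derivation:
-- B to move --
(1,0): flips 1 -> legal
(1,1): flips 3 -> legal
(1,2): no bracket -> illegal
(2,0): flips 1 -> legal
(2,2): no bracket -> illegal
(3,0): flips 2 -> legal
(3,6): no bracket -> illegal
(4,0): flips 1 -> legal
(4,6): flips 3 -> legal
(5,0): flips 1 -> legal
(5,3): flips 2 -> legal
(5,4): flips 2 -> legal
(5,6): flips 1 -> legal
B mobility = 10
-- W to move --
(0,2): no bracket -> illegal
(0,3): no bracket -> illegal
(0,4): no bracket -> illegal
(1,2): no bracket -> illegal
(1,4): flips 2 -> legal
(1,5): no bracket -> illegal
(2,2): flips 1 -> legal
(2,3): flips 3 -> legal
(2,5): flips 2 -> legal
(2,6): flips 1 -> legal
(3,6): flips 4 -> legal
(4,0): no bracket -> illegal
(4,6): no bracket -> illegal
(5,0): no bracket -> illegal
(5,3): flips 1 -> legal
(5,4): no bracket -> illegal
(5,6): no bracket -> illegal
(6,0): no bracket -> illegal
(6,1): flips 2 -> legal
(6,3): flips 1 -> legal
(6,4): no bracket -> illegal
(6,5): flips 1 -> legal
(6,6): flips 1 -> legal
(7,1): no bracket -> illegal
(7,2): no bracket -> illegal
(7,3): no bracket -> illegal
W mobility = 11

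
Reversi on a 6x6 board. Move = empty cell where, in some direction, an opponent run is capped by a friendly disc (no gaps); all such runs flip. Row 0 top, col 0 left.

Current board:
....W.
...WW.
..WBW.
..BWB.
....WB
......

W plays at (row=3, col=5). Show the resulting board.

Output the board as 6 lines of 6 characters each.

Place W at (3,5); scan 8 dirs for brackets.
Dir NW: first cell 'W' (not opp) -> no flip
Dir N: first cell '.' (not opp) -> no flip
Dir NE: edge -> no flip
Dir W: opp run (3,4) capped by W -> flip
Dir E: edge -> no flip
Dir SW: first cell 'W' (not opp) -> no flip
Dir S: opp run (4,5), next='.' -> no flip
Dir SE: edge -> no flip
All flips: (3,4)

Answer: ....W.
...WW.
..WBW.
..BWWW
....WB
......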